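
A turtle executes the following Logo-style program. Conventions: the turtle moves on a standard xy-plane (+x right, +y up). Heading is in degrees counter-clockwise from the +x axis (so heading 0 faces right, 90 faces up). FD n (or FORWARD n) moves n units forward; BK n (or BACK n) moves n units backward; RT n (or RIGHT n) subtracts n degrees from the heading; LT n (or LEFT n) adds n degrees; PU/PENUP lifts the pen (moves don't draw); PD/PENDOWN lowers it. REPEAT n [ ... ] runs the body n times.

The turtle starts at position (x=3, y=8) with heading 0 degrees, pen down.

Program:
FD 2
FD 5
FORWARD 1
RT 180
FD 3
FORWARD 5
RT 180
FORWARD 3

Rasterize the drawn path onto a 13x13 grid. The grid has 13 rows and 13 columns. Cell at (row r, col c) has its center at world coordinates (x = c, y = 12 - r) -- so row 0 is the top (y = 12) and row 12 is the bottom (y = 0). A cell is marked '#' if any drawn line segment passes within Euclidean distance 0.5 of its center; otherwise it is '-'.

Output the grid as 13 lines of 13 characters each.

Segment 0: (3,8) -> (5,8)
Segment 1: (5,8) -> (10,8)
Segment 2: (10,8) -> (11,8)
Segment 3: (11,8) -> (8,8)
Segment 4: (8,8) -> (3,8)
Segment 5: (3,8) -> (6,8)

Answer: -------------
-------------
-------------
-------------
---#########-
-------------
-------------
-------------
-------------
-------------
-------------
-------------
-------------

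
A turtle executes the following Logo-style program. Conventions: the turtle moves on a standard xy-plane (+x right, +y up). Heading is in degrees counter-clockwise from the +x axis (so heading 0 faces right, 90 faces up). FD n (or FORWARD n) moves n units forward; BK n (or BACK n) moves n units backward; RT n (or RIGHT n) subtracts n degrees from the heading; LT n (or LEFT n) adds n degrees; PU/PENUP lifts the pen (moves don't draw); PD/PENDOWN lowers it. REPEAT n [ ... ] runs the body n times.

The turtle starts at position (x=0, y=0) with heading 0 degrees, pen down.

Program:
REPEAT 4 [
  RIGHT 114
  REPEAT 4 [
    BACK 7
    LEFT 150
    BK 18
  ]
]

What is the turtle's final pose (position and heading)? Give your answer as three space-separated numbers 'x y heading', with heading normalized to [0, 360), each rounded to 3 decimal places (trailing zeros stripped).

Answer: -3.35 -11.425 144

Derivation:
Executing turtle program step by step:
Start: pos=(0,0), heading=0, pen down
REPEAT 4 [
  -- iteration 1/4 --
  RT 114: heading 0 -> 246
  REPEAT 4 [
    -- iteration 1/4 --
    BK 7: (0,0) -> (2.847,6.395) [heading=246, draw]
    LT 150: heading 246 -> 36
    BK 18: (2.847,6.395) -> (-11.715,-4.185) [heading=36, draw]
    -- iteration 2/4 --
    BK 7: (-11.715,-4.185) -> (-17.378,-8.3) [heading=36, draw]
    LT 150: heading 36 -> 186
    BK 18: (-17.378,-8.3) -> (0.523,-6.418) [heading=186, draw]
    -- iteration 3/4 --
    BK 7: (0.523,-6.418) -> (7.485,-5.687) [heading=186, draw]
    LT 150: heading 186 -> 336
    BK 18: (7.485,-5.687) -> (-8.959,1.635) [heading=336, draw]
    -- iteration 4/4 --
    BK 7: (-8.959,1.635) -> (-15.354,4.482) [heading=336, draw]
    LT 150: heading 336 -> 126
    BK 18: (-15.354,4.482) -> (-4.774,-10.08) [heading=126, draw]
  ]
  -- iteration 2/4 --
  RT 114: heading 126 -> 12
  REPEAT 4 [
    -- iteration 1/4 --
    BK 7: (-4.774,-10.08) -> (-11.621,-11.536) [heading=12, draw]
    LT 150: heading 12 -> 162
    BK 18: (-11.621,-11.536) -> (5.498,-17.098) [heading=162, draw]
    -- iteration 2/4 --
    BK 7: (5.498,-17.098) -> (12.156,-19.261) [heading=162, draw]
    LT 150: heading 162 -> 312
    BK 18: (12.156,-19.261) -> (0.111,-5.885) [heading=312, draw]
    -- iteration 3/4 --
    BK 7: (0.111,-5.885) -> (-4.573,-0.683) [heading=312, draw]
    LT 150: heading 312 -> 102
    BK 18: (-4.573,-0.683) -> (-0.83,-18.289) [heading=102, draw]
    -- iteration 4/4 --
    BK 7: (-0.83,-18.289) -> (0.625,-25.136) [heading=102, draw]
    LT 150: heading 102 -> 252
    BK 18: (0.625,-25.136) -> (6.187,-8.017) [heading=252, draw]
  ]
  -- iteration 3/4 --
  RT 114: heading 252 -> 138
  REPEAT 4 [
    -- iteration 1/4 --
    BK 7: (6.187,-8.017) -> (11.39,-12.701) [heading=138, draw]
    LT 150: heading 138 -> 288
    BK 18: (11.39,-12.701) -> (5.827,4.418) [heading=288, draw]
    -- iteration 2/4 --
    BK 7: (5.827,4.418) -> (3.664,11.075) [heading=288, draw]
    LT 150: heading 288 -> 78
    BK 18: (3.664,11.075) -> (-0.078,-6.532) [heading=78, draw]
    -- iteration 3/4 --
    BK 7: (-0.078,-6.532) -> (-1.534,-13.379) [heading=78, draw]
    LT 150: heading 78 -> 228
    BK 18: (-1.534,-13.379) -> (10.511,-0.002) [heading=228, draw]
    -- iteration 4/4 --
    BK 7: (10.511,-0.002) -> (15.195,5.2) [heading=228, draw]
    LT 150: heading 228 -> 18
    BK 18: (15.195,5.2) -> (-1.924,-0.362) [heading=18, draw]
  ]
  -- iteration 4/4 --
  RT 114: heading 18 -> 264
  REPEAT 4 [
    -- iteration 1/4 --
    BK 7: (-1.924,-0.362) -> (-1.193,6.599) [heading=264, draw]
    LT 150: heading 264 -> 54
    BK 18: (-1.193,6.599) -> (-11.773,-7.963) [heading=54, draw]
    -- iteration 2/4 --
    BK 7: (-11.773,-7.963) -> (-15.887,-13.626) [heading=54, draw]
    LT 150: heading 54 -> 204
    BK 18: (-15.887,-13.626) -> (0.556,-6.305) [heading=204, draw]
    -- iteration 3/4 --
    BK 7: (0.556,-6.305) -> (6.951,-3.458) [heading=204, draw]
    LT 150: heading 204 -> 354
    BK 18: (6.951,-3.458) -> (-10.95,-1.576) [heading=354, draw]
    -- iteration 4/4 --
    BK 7: (-10.95,-1.576) -> (-17.912,-0.844) [heading=354, draw]
    LT 150: heading 354 -> 144
    BK 18: (-17.912,-0.844) -> (-3.35,-11.425) [heading=144, draw]
  ]
]
Final: pos=(-3.35,-11.425), heading=144, 32 segment(s) drawn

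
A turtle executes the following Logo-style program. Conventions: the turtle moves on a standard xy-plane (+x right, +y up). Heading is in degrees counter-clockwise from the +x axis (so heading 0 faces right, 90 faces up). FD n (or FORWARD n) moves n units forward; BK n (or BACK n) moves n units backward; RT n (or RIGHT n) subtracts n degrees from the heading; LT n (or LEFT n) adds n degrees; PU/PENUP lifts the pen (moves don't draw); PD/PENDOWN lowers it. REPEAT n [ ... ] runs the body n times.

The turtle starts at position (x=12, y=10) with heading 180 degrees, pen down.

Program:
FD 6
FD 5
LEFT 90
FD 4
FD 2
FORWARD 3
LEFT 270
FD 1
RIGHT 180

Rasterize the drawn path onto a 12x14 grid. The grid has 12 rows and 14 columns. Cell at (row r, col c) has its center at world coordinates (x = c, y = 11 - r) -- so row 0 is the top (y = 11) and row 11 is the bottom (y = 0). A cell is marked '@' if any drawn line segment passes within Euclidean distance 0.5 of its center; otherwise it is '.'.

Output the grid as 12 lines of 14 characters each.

Answer: ..............
.@@@@@@@@@@@@.
.@............
.@............
.@............
.@............
.@............
.@............
.@............
.@............
@@............
..............

Derivation:
Segment 0: (12,10) -> (6,10)
Segment 1: (6,10) -> (1,10)
Segment 2: (1,10) -> (1,6)
Segment 3: (1,6) -> (1,4)
Segment 4: (1,4) -> (1,1)
Segment 5: (1,1) -> (-0,1)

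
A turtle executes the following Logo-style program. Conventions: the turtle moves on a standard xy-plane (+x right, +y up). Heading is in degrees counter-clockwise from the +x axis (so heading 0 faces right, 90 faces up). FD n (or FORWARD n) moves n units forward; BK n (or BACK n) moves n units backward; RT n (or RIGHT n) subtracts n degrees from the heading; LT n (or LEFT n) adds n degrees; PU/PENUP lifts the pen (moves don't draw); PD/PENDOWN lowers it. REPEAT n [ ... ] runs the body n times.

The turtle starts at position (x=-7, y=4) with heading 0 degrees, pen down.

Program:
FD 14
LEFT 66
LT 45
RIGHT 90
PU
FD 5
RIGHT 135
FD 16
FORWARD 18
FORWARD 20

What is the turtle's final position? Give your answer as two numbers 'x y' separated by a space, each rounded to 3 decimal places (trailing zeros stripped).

Executing turtle program step by step:
Start: pos=(-7,4), heading=0, pen down
FD 14: (-7,4) -> (7,4) [heading=0, draw]
LT 66: heading 0 -> 66
LT 45: heading 66 -> 111
RT 90: heading 111 -> 21
PU: pen up
FD 5: (7,4) -> (11.668,5.792) [heading=21, move]
RT 135: heading 21 -> 246
FD 16: (11.668,5.792) -> (5.16,-8.825) [heading=246, move]
FD 18: (5.16,-8.825) -> (-2.161,-25.269) [heading=246, move]
FD 20: (-2.161,-25.269) -> (-10.296,-43.54) [heading=246, move]
Final: pos=(-10.296,-43.54), heading=246, 1 segment(s) drawn

Answer: -10.296 -43.54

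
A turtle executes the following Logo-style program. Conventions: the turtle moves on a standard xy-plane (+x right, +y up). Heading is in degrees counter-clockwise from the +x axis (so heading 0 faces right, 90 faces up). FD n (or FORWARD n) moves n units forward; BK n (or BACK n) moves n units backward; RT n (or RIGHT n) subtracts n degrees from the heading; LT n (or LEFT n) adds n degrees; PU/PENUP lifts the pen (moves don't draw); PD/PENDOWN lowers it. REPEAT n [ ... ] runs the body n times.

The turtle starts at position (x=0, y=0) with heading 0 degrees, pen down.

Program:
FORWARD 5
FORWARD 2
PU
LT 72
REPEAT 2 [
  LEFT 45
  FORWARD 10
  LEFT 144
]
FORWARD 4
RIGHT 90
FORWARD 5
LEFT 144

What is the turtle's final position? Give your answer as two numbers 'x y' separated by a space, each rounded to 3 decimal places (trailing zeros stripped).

Executing turtle program step by step:
Start: pos=(0,0), heading=0, pen down
FD 5: (0,0) -> (5,0) [heading=0, draw]
FD 2: (5,0) -> (7,0) [heading=0, draw]
PU: pen up
LT 72: heading 0 -> 72
REPEAT 2 [
  -- iteration 1/2 --
  LT 45: heading 72 -> 117
  FD 10: (7,0) -> (2.46,8.91) [heading=117, move]
  LT 144: heading 117 -> 261
  -- iteration 2/2 --
  LT 45: heading 261 -> 306
  FD 10: (2.46,8.91) -> (8.338,0.82) [heading=306, move]
  LT 144: heading 306 -> 90
]
FD 4: (8.338,0.82) -> (8.338,4.82) [heading=90, move]
RT 90: heading 90 -> 0
FD 5: (8.338,4.82) -> (13.338,4.82) [heading=0, move]
LT 144: heading 0 -> 144
Final: pos=(13.338,4.82), heading=144, 2 segment(s) drawn

Answer: 13.338 4.82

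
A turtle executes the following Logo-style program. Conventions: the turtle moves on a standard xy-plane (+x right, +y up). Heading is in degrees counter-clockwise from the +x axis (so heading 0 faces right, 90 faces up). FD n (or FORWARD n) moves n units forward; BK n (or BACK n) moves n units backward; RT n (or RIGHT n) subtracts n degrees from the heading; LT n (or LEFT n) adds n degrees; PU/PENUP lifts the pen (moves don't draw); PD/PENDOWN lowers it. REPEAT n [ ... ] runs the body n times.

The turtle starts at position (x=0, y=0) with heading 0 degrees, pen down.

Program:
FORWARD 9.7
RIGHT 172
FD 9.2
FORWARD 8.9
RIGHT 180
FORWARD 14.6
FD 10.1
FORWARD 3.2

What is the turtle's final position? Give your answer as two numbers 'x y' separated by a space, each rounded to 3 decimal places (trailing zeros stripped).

Executing turtle program step by step:
Start: pos=(0,0), heading=0, pen down
FD 9.7: (0,0) -> (9.7,0) [heading=0, draw]
RT 172: heading 0 -> 188
FD 9.2: (9.7,0) -> (0.59,-1.28) [heading=188, draw]
FD 8.9: (0.59,-1.28) -> (-8.224,-2.519) [heading=188, draw]
RT 180: heading 188 -> 8
FD 14.6: (-8.224,-2.519) -> (6.234,-0.487) [heading=8, draw]
FD 10.1: (6.234,-0.487) -> (16.236,0.919) [heading=8, draw]
FD 3.2: (16.236,0.919) -> (19.405,1.364) [heading=8, draw]
Final: pos=(19.405,1.364), heading=8, 6 segment(s) drawn

Answer: 19.405 1.364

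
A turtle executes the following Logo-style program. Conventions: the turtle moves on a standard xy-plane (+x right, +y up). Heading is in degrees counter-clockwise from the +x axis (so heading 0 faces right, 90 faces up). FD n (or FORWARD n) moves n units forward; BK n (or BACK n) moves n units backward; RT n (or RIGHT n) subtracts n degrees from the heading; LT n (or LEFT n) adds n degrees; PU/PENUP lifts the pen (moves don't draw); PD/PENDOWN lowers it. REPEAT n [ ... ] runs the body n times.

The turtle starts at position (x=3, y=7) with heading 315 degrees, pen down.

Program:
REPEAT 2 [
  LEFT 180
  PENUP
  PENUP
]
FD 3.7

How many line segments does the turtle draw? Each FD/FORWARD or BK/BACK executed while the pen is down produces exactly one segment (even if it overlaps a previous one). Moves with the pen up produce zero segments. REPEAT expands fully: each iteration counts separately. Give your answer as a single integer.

Executing turtle program step by step:
Start: pos=(3,7), heading=315, pen down
REPEAT 2 [
  -- iteration 1/2 --
  LT 180: heading 315 -> 135
  PU: pen up
  PU: pen up
  -- iteration 2/2 --
  LT 180: heading 135 -> 315
  PU: pen up
  PU: pen up
]
FD 3.7: (3,7) -> (5.616,4.384) [heading=315, move]
Final: pos=(5.616,4.384), heading=315, 0 segment(s) drawn
Segments drawn: 0

Answer: 0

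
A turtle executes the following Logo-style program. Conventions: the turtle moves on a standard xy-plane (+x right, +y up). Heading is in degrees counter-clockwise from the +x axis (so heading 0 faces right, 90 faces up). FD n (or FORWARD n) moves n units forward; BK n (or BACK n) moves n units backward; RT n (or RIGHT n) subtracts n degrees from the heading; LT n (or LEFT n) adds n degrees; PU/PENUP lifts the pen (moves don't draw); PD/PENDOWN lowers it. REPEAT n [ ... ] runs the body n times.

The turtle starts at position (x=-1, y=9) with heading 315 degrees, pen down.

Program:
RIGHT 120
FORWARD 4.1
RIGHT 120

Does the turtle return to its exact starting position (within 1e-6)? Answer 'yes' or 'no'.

Executing turtle program step by step:
Start: pos=(-1,9), heading=315, pen down
RT 120: heading 315 -> 195
FD 4.1: (-1,9) -> (-4.96,7.939) [heading=195, draw]
RT 120: heading 195 -> 75
Final: pos=(-4.96,7.939), heading=75, 1 segment(s) drawn

Start position: (-1, 9)
Final position: (-4.96, 7.939)
Distance = 4.1; >= 1e-6 -> NOT closed

Answer: no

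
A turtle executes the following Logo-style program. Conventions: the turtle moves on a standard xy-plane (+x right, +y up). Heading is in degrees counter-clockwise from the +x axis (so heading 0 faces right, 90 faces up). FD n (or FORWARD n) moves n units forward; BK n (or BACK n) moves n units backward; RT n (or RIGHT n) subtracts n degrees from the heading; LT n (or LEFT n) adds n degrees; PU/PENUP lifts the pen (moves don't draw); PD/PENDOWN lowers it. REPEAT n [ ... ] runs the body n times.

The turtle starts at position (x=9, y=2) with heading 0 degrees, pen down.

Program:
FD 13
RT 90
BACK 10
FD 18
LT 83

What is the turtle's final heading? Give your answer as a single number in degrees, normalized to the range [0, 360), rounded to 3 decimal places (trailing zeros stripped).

Answer: 353

Derivation:
Executing turtle program step by step:
Start: pos=(9,2), heading=0, pen down
FD 13: (9,2) -> (22,2) [heading=0, draw]
RT 90: heading 0 -> 270
BK 10: (22,2) -> (22,12) [heading=270, draw]
FD 18: (22,12) -> (22,-6) [heading=270, draw]
LT 83: heading 270 -> 353
Final: pos=(22,-6), heading=353, 3 segment(s) drawn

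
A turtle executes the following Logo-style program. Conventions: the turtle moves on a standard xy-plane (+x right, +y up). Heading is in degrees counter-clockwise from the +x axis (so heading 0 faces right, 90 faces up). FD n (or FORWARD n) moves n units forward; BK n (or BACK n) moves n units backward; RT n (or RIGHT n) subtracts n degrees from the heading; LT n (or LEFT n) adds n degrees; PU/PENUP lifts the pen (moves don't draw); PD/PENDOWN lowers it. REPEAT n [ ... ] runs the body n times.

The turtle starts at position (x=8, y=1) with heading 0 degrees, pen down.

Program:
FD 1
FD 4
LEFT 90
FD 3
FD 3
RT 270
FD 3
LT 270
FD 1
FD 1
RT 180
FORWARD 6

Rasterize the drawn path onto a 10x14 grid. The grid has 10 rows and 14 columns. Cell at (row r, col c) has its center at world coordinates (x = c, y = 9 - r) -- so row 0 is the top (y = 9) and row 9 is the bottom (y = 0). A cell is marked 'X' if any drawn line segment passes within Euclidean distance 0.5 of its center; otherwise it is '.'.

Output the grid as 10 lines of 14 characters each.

Answer: ..........X...
..........X...
..........XXXX
..........X..X
..........X..X
..........X..X
..........X..X
.............X
........XXXXXX
..............

Derivation:
Segment 0: (8,1) -> (9,1)
Segment 1: (9,1) -> (13,1)
Segment 2: (13,1) -> (13,4)
Segment 3: (13,4) -> (13,7)
Segment 4: (13,7) -> (10,7)
Segment 5: (10,7) -> (10,8)
Segment 6: (10,8) -> (10,9)
Segment 7: (10,9) -> (10,3)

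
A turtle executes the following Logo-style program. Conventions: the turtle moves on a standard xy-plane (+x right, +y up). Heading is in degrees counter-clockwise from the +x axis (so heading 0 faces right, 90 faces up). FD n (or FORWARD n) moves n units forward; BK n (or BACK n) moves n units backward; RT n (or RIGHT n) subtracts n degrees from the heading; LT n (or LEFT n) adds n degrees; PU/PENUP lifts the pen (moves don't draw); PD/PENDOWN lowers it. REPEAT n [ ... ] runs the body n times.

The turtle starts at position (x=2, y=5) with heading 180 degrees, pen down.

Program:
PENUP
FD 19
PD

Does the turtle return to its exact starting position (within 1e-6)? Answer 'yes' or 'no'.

Answer: no

Derivation:
Executing turtle program step by step:
Start: pos=(2,5), heading=180, pen down
PU: pen up
FD 19: (2,5) -> (-17,5) [heading=180, move]
PD: pen down
Final: pos=(-17,5), heading=180, 0 segment(s) drawn

Start position: (2, 5)
Final position: (-17, 5)
Distance = 19; >= 1e-6 -> NOT closed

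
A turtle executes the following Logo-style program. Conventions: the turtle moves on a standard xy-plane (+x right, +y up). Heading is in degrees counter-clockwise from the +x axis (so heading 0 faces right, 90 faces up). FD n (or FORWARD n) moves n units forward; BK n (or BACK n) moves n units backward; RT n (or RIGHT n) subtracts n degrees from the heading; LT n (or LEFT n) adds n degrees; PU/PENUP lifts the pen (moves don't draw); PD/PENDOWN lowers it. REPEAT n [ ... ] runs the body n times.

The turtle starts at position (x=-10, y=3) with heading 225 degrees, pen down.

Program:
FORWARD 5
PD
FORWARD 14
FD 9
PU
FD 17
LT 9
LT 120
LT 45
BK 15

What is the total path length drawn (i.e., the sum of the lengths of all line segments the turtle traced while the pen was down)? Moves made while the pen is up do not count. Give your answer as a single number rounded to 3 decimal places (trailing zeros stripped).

Executing turtle program step by step:
Start: pos=(-10,3), heading=225, pen down
FD 5: (-10,3) -> (-13.536,-0.536) [heading=225, draw]
PD: pen down
FD 14: (-13.536,-0.536) -> (-23.435,-10.435) [heading=225, draw]
FD 9: (-23.435,-10.435) -> (-29.799,-16.799) [heading=225, draw]
PU: pen up
FD 17: (-29.799,-16.799) -> (-41.82,-28.82) [heading=225, move]
LT 9: heading 225 -> 234
LT 120: heading 234 -> 354
LT 45: heading 354 -> 39
BK 15: (-41.82,-28.82) -> (-53.477,-38.26) [heading=39, move]
Final: pos=(-53.477,-38.26), heading=39, 3 segment(s) drawn

Segment lengths:
  seg 1: (-10,3) -> (-13.536,-0.536), length = 5
  seg 2: (-13.536,-0.536) -> (-23.435,-10.435), length = 14
  seg 3: (-23.435,-10.435) -> (-29.799,-16.799), length = 9
Total = 28

Answer: 28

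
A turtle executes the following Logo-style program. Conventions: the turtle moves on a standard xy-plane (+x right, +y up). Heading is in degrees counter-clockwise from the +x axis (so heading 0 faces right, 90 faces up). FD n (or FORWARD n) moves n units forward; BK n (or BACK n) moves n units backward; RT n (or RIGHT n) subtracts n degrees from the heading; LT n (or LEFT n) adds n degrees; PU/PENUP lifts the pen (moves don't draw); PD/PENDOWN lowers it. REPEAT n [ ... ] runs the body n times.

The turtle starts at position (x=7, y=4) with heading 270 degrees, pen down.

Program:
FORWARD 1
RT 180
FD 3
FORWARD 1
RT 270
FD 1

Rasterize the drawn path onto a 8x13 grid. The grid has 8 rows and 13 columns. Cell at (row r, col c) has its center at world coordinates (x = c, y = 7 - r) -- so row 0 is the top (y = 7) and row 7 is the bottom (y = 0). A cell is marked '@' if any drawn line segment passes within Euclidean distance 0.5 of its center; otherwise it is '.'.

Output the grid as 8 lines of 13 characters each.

Answer: ......@@.....
.......@.....
.......@.....
.......@.....
.......@.....
.............
.............
.............

Derivation:
Segment 0: (7,4) -> (7,3)
Segment 1: (7,3) -> (7,6)
Segment 2: (7,6) -> (7,7)
Segment 3: (7,7) -> (6,7)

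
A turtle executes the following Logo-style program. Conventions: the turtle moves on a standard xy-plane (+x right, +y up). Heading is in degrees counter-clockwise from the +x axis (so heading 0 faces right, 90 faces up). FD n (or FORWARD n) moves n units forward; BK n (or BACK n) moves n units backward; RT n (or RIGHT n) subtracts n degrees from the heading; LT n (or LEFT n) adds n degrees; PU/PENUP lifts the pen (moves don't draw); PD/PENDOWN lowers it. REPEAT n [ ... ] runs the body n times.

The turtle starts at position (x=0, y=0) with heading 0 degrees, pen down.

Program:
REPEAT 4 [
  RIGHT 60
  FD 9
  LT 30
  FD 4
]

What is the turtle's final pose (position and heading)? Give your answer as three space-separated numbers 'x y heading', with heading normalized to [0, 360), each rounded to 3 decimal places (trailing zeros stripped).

Executing turtle program step by step:
Start: pos=(0,0), heading=0, pen down
REPEAT 4 [
  -- iteration 1/4 --
  RT 60: heading 0 -> 300
  FD 9: (0,0) -> (4.5,-7.794) [heading=300, draw]
  LT 30: heading 300 -> 330
  FD 4: (4.5,-7.794) -> (7.964,-9.794) [heading=330, draw]
  -- iteration 2/4 --
  RT 60: heading 330 -> 270
  FD 9: (7.964,-9.794) -> (7.964,-18.794) [heading=270, draw]
  LT 30: heading 270 -> 300
  FD 4: (7.964,-18.794) -> (9.964,-22.258) [heading=300, draw]
  -- iteration 3/4 --
  RT 60: heading 300 -> 240
  FD 9: (9.964,-22.258) -> (5.464,-30.053) [heading=240, draw]
  LT 30: heading 240 -> 270
  FD 4: (5.464,-30.053) -> (5.464,-34.053) [heading=270, draw]
  -- iteration 4/4 --
  RT 60: heading 270 -> 210
  FD 9: (5.464,-34.053) -> (-2.33,-38.553) [heading=210, draw]
  LT 30: heading 210 -> 240
  FD 4: (-2.33,-38.553) -> (-4.33,-42.017) [heading=240, draw]
]
Final: pos=(-4.33,-42.017), heading=240, 8 segment(s) drawn

Answer: -4.33 -42.017 240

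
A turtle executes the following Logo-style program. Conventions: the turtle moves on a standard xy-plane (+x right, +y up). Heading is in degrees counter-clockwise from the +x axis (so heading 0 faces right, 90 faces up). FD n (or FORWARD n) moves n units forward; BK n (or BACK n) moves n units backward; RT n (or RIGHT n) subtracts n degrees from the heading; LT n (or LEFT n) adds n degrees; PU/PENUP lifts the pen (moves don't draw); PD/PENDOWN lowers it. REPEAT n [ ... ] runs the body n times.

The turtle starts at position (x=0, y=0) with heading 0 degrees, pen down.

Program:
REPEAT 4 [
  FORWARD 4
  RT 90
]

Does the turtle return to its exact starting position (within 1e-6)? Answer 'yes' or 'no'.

Answer: yes

Derivation:
Executing turtle program step by step:
Start: pos=(0,0), heading=0, pen down
REPEAT 4 [
  -- iteration 1/4 --
  FD 4: (0,0) -> (4,0) [heading=0, draw]
  RT 90: heading 0 -> 270
  -- iteration 2/4 --
  FD 4: (4,0) -> (4,-4) [heading=270, draw]
  RT 90: heading 270 -> 180
  -- iteration 3/4 --
  FD 4: (4,-4) -> (0,-4) [heading=180, draw]
  RT 90: heading 180 -> 90
  -- iteration 4/4 --
  FD 4: (0,-4) -> (0,0) [heading=90, draw]
  RT 90: heading 90 -> 0
]
Final: pos=(0,0), heading=0, 4 segment(s) drawn

Start position: (0, 0)
Final position: (0, 0)
Distance = 0; < 1e-6 -> CLOSED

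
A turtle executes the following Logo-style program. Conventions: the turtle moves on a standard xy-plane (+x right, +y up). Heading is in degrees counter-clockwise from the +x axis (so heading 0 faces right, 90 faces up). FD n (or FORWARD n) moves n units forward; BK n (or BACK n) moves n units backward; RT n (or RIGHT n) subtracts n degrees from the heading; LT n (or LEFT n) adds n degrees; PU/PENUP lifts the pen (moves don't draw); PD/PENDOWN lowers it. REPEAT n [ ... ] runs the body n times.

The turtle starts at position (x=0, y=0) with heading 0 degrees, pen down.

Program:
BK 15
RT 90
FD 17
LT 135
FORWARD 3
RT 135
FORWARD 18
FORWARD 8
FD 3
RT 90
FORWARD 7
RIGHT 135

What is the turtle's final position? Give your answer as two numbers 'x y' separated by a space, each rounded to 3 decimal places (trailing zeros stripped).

Executing turtle program step by step:
Start: pos=(0,0), heading=0, pen down
BK 15: (0,0) -> (-15,0) [heading=0, draw]
RT 90: heading 0 -> 270
FD 17: (-15,0) -> (-15,-17) [heading=270, draw]
LT 135: heading 270 -> 45
FD 3: (-15,-17) -> (-12.879,-14.879) [heading=45, draw]
RT 135: heading 45 -> 270
FD 18: (-12.879,-14.879) -> (-12.879,-32.879) [heading=270, draw]
FD 8: (-12.879,-32.879) -> (-12.879,-40.879) [heading=270, draw]
FD 3: (-12.879,-40.879) -> (-12.879,-43.879) [heading=270, draw]
RT 90: heading 270 -> 180
FD 7: (-12.879,-43.879) -> (-19.879,-43.879) [heading=180, draw]
RT 135: heading 180 -> 45
Final: pos=(-19.879,-43.879), heading=45, 7 segment(s) drawn

Answer: -19.879 -43.879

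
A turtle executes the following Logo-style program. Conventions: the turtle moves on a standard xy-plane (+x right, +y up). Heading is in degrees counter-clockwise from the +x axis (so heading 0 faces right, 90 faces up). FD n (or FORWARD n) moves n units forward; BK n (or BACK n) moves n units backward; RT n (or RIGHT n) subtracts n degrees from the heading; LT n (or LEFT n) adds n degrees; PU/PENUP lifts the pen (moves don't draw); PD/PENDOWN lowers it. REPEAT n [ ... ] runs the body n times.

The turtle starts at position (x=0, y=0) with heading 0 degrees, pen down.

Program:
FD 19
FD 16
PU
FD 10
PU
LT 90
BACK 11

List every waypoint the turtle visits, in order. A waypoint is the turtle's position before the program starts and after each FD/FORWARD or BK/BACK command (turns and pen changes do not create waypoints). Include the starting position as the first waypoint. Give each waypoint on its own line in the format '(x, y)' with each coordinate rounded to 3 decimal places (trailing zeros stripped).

Executing turtle program step by step:
Start: pos=(0,0), heading=0, pen down
FD 19: (0,0) -> (19,0) [heading=0, draw]
FD 16: (19,0) -> (35,0) [heading=0, draw]
PU: pen up
FD 10: (35,0) -> (45,0) [heading=0, move]
PU: pen up
LT 90: heading 0 -> 90
BK 11: (45,0) -> (45,-11) [heading=90, move]
Final: pos=(45,-11), heading=90, 2 segment(s) drawn
Waypoints (5 total):
(0, 0)
(19, 0)
(35, 0)
(45, 0)
(45, -11)

Answer: (0, 0)
(19, 0)
(35, 0)
(45, 0)
(45, -11)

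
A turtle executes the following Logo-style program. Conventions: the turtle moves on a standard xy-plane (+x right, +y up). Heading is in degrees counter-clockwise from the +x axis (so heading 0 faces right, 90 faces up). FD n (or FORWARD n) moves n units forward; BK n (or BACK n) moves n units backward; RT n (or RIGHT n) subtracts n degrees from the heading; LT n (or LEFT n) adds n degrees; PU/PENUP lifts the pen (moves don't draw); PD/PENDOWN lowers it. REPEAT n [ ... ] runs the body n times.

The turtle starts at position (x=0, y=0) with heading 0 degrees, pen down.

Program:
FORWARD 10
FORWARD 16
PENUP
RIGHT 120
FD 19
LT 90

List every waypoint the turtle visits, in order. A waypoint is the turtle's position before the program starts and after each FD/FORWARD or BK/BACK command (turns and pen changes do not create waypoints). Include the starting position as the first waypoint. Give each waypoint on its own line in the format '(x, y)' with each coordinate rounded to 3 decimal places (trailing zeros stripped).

Executing turtle program step by step:
Start: pos=(0,0), heading=0, pen down
FD 10: (0,0) -> (10,0) [heading=0, draw]
FD 16: (10,0) -> (26,0) [heading=0, draw]
PU: pen up
RT 120: heading 0 -> 240
FD 19: (26,0) -> (16.5,-16.454) [heading=240, move]
LT 90: heading 240 -> 330
Final: pos=(16.5,-16.454), heading=330, 2 segment(s) drawn
Waypoints (4 total):
(0, 0)
(10, 0)
(26, 0)
(16.5, -16.454)

Answer: (0, 0)
(10, 0)
(26, 0)
(16.5, -16.454)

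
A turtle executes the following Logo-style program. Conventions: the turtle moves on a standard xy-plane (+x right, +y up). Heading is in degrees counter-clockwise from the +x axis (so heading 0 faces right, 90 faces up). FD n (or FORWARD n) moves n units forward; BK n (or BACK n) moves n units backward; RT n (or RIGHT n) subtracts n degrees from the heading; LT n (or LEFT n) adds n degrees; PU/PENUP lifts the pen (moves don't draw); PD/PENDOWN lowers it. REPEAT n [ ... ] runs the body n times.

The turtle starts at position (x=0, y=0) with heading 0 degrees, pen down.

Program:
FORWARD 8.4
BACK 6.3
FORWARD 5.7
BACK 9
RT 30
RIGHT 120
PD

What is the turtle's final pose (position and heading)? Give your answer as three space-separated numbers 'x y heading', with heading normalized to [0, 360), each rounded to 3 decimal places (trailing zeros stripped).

Answer: -1.2 0 210

Derivation:
Executing turtle program step by step:
Start: pos=(0,0), heading=0, pen down
FD 8.4: (0,0) -> (8.4,0) [heading=0, draw]
BK 6.3: (8.4,0) -> (2.1,0) [heading=0, draw]
FD 5.7: (2.1,0) -> (7.8,0) [heading=0, draw]
BK 9: (7.8,0) -> (-1.2,0) [heading=0, draw]
RT 30: heading 0 -> 330
RT 120: heading 330 -> 210
PD: pen down
Final: pos=(-1.2,0), heading=210, 4 segment(s) drawn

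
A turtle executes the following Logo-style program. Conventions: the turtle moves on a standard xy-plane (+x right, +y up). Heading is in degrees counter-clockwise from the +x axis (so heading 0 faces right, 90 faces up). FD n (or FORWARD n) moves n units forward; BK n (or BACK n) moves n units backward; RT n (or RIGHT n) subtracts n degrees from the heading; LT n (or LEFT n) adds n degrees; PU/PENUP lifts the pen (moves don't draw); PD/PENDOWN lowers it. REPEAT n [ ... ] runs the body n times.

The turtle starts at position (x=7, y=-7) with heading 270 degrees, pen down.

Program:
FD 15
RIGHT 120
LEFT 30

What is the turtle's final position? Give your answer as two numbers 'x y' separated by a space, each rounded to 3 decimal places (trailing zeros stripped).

Executing turtle program step by step:
Start: pos=(7,-7), heading=270, pen down
FD 15: (7,-7) -> (7,-22) [heading=270, draw]
RT 120: heading 270 -> 150
LT 30: heading 150 -> 180
Final: pos=(7,-22), heading=180, 1 segment(s) drawn

Answer: 7 -22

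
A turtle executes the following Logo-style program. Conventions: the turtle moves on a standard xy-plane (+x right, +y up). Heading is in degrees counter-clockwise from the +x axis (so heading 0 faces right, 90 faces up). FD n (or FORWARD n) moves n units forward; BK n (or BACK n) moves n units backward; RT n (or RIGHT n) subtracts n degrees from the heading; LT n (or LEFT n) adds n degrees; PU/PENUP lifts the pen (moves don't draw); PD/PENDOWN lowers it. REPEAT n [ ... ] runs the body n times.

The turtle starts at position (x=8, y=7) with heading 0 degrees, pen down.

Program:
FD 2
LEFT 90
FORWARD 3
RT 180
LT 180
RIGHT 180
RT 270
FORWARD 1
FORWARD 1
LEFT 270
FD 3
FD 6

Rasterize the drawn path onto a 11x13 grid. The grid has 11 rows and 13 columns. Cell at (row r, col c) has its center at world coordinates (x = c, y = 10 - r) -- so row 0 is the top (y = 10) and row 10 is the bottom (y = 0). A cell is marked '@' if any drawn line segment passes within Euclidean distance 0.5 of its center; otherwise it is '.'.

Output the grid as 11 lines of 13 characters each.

Segment 0: (8,7) -> (10,7)
Segment 1: (10,7) -> (10,10)
Segment 2: (10,10) -> (11,10)
Segment 3: (11,10) -> (12,10)
Segment 4: (12,10) -> (12,7)
Segment 5: (12,7) -> (12,1)

Answer: ..........@@@
..........@.@
..........@.@
........@@@.@
............@
............@
............@
............@
............@
............@
.............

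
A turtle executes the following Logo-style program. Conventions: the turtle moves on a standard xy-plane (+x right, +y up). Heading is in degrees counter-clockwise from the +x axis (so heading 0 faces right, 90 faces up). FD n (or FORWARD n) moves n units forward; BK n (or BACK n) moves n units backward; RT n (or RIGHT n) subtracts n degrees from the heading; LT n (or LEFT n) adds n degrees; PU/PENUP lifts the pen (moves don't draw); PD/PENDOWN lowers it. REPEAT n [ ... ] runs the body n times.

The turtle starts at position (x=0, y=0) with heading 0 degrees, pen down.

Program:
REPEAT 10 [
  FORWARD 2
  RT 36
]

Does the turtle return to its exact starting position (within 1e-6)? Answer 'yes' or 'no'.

Answer: yes

Derivation:
Executing turtle program step by step:
Start: pos=(0,0), heading=0, pen down
REPEAT 10 [
  -- iteration 1/10 --
  FD 2: (0,0) -> (2,0) [heading=0, draw]
  RT 36: heading 0 -> 324
  -- iteration 2/10 --
  FD 2: (2,0) -> (3.618,-1.176) [heading=324, draw]
  RT 36: heading 324 -> 288
  -- iteration 3/10 --
  FD 2: (3.618,-1.176) -> (4.236,-3.078) [heading=288, draw]
  RT 36: heading 288 -> 252
  -- iteration 4/10 --
  FD 2: (4.236,-3.078) -> (3.618,-4.98) [heading=252, draw]
  RT 36: heading 252 -> 216
  -- iteration 5/10 --
  FD 2: (3.618,-4.98) -> (2,-6.155) [heading=216, draw]
  RT 36: heading 216 -> 180
  -- iteration 6/10 --
  FD 2: (2,-6.155) -> (0,-6.155) [heading=180, draw]
  RT 36: heading 180 -> 144
  -- iteration 7/10 --
  FD 2: (0,-6.155) -> (-1.618,-4.98) [heading=144, draw]
  RT 36: heading 144 -> 108
  -- iteration 8/10 --
  FD 2: (-1.618,-4.98) -> (-2.236,-3.078) [heading=108, draw]
  RT 36: heading 108 -> 72
  -- iteration 9/10 --
  FD 2: (-2.236,-3.078) -> (-1.618,-1.176) [heading=72, draw]
  RT 36: heading 72 -> 36
  -- iteration 10/10 --
  FD 2: (-1.618,-1.176) -> (0,0) [heading=36, draw]
  RT 36: heading 36 -> 0
]
Final: pos=(0,0), heading=0, 10 segment(s) drawn

Start position: (0, 0)
Final position: (0, 0)
Distance = 0; < 1e-6 -> CLOSED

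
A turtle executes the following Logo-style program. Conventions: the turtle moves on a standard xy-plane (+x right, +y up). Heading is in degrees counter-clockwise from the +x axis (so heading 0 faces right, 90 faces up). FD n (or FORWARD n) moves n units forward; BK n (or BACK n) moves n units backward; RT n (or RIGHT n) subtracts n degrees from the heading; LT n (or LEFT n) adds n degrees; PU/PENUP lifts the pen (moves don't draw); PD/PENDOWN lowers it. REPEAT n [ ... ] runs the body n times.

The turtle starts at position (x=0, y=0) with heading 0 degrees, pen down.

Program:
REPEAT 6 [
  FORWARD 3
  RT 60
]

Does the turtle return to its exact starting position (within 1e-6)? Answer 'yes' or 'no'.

Answer: yes

Derivation:
Executing turtle program step by step:
Start: pos=(0,0), heading=0, pen down
REPEAT 6 [
  -- iteration 1/6 --
  FD 3: (0,0) -> (3,0) [heading=0, draw]
  RT 60: heading 0 -> 300
  -- iteration 2/6 --
  FD 3: (3,0) -> (4.5,-2.598) [heading=300, draw]
  RT 60: heading 300 -> 240
  -- iteration 3/6 --
  FD 3: (4.5,-2.598) -> (3,-5.196) [heading=240, draw]
  RT 60: heading 240 -> 180
  -- iteration 4/6 --
  FD 3: (3,-5.196) -> (0,-5.196) [heading=180, draw]
  RT 60: heading 180 -> 120
  -- iteration 5/6 --
  FD 3: (0,-5.196) -> (-1.5,-2.598) [heading=120, draw]
  RT 60: heading 120 -> 60
  -- iteration 6/6 --
  FD 3: (-1.5,-2.598) -> (0,0) [heading=60, draw]
  RT 60: heading 60 -> 0
]
Final: pos=(0,0), heading=0, 6 segment(s) drawn

Start position: (0, 0)
Final position: (0, 0)
Distance = 0; < 1e-6 -> CLOSED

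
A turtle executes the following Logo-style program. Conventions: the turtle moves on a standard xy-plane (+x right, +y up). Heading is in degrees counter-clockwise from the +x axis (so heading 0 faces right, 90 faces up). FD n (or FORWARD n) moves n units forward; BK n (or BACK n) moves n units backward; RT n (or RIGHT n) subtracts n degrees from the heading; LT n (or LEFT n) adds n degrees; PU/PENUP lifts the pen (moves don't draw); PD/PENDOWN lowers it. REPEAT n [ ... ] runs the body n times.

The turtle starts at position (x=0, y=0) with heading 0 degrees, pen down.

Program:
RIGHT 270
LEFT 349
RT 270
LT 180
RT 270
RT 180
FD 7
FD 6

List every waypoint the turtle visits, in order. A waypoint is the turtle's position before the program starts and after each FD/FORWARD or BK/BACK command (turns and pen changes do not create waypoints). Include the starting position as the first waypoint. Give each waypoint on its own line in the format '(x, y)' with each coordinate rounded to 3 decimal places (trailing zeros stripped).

Executing turtle program step by step:
Start: pos=(0,0), heading=0, pen down
RT 270: heading 0 -> 90
LT 349: heading 90 -> 79
RT 270: heading 79 -> 169
LT 180: heading 169 -> 349
RT 270: heading 349 -> 79
RT 180: heading 79 -> 259
FD 7: (0,0) -> (-1.336,-6.871) [heading=259, draw]
FD 6: (-1.336,-6.871) -> (-2.481,-12.761) [heading=259, draw]
Final: pos=(-2.481,-12.761), heading=259, 2 segment(s) drawn
Waypoints (3 total):
(0, 0)
(-1.336, -6.871)
(-2.481, -12.761)

Answer: (0, 0)
(-1.336, -6.871)
(-2.481, -12.761)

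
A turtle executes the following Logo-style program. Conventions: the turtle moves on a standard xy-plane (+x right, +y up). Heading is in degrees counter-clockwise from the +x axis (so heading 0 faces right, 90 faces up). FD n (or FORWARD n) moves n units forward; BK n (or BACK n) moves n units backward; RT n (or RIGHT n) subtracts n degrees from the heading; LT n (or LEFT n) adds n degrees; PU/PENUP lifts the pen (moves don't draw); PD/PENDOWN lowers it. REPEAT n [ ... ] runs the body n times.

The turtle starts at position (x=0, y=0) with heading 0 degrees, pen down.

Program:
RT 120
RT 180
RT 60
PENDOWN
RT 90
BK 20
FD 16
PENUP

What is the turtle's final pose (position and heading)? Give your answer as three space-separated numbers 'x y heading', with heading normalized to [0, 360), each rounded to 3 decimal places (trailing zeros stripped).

Executing turtle program step by step:
Start: pos=(0,0), heading=0, pen down
RT 120: heading 0 -> 240
RT 180: heading 240 -> 60
RT 60: heading 60 -> 0
PD: pen down
RT 90: heading 0 -> 270
BK 20: (0,0) -> (0,20) [heading=270, draw]
FD 16: (0,20) -> (0,4) [heading=270, draw]
PU: pen up
Final: pos=(0,4), heading=270, 2 segment(s) drawn

Answer: 0 4 270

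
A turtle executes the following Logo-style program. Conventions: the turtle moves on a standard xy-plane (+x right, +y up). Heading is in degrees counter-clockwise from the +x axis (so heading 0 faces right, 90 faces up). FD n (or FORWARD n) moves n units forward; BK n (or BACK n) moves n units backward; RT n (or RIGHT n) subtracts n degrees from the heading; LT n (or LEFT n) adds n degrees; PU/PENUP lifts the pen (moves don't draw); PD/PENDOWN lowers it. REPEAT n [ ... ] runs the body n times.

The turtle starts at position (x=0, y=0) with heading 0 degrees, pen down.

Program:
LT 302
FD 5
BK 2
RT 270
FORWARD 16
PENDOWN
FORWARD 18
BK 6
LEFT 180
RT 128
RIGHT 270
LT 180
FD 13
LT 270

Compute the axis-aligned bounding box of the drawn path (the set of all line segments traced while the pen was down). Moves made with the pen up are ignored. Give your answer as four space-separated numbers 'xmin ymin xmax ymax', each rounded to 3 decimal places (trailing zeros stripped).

Executing turtle program step by step:
Start: pos=(0,0), heading=0, pen down
LT 302: heading 0 -> 302
FD 5: (0,0) -> (2.65,-4.24) [heading=302, draw]
BK 2: (2.65,-4.24) -> (1.59,-2.544) [heading=302, draw]
RT 270: heading 302 -> 32
FD 16: (1.59,-2.544) -> (15.159,5.935) [heading=32, draw]
PD: pen down
FD 18: (15.159,5.935) -> (30.423,15.473) [heading=32, draw]
BK 6: (30.423,15.473) -> (25.335,12.294) [heading=32, draw]
LT 180: heading 32 -> 212
RT 128: heading 212 -> 84
RT 270: heading 84 -> 174
LT 180: heading 174 -> 354
FD 13: (25.335,12.294) -> (38.264,10.935) [heading=354, draw]
LT 270: heading 354 -> 264
Final: pos=(38.264,10.935), heading=264, 6 segment(s) drawn

Segment endpoints: x in {0, 1.59, 2.65, 15.159, 25.335, 30.423, 38.264}, y in {-4.24, -2.544, 0, 5.935, 10.935, 12.294, 15.473}
xmin=0, ymin=-4.24, xmax=38.264, ymax=15.473

Answer: 0 -4.24 38.264 15.473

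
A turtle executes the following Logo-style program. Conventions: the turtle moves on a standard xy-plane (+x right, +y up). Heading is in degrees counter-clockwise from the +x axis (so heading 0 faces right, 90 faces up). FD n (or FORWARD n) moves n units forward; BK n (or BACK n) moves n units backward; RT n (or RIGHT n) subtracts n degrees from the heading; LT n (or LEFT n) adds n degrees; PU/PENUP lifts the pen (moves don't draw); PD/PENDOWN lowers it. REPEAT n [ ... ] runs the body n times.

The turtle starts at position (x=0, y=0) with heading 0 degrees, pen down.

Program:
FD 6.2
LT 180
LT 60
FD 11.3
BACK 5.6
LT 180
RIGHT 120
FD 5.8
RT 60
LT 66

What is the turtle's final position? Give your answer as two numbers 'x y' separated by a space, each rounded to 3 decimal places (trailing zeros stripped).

Answer: 6.25 -9.959

Derivation:
Executing turtle program step by step:
Start: pos=(0,0), heading=0, pen down
FD 6.2: (0,0) -> (6.2,0) [heading=0, draw]
LT 180: heading 0 -> 180
LT 60: heading 180 -> 240
FD 11.3: (6.2,0) -> (0.55,-9.786) [heading=240, draw]
BK 5.6: (0.55,-9.786) -> (3.35,-4.936) [heading=240, draw]
LT 180: heading 240 -> 60
RT 120: heading 60 -> 300
FD 5.8: (3.35,-4.936) -> (6.25,-9.959) [heading=300, draw]
RT 60: heading 300 -> 240
LT 66: heading 240 -> 306
Final: pos=(6.25,-9.959), heading=306, 4 segment(s) drawn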